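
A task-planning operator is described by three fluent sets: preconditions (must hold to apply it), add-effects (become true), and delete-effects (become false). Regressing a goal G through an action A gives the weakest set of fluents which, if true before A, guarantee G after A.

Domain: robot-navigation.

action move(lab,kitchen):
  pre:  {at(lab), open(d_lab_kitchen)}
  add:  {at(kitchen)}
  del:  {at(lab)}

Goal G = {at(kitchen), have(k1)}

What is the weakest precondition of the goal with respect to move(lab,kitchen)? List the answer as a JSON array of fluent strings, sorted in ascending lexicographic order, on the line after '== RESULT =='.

Regress:
  G ∩ del = {}  (empty — regression defined)
  G \ add = {at(kitchen), have(k1)} \ {at(kitchen)} = {have(k1)}
  ∪ pre   = {have(k1)} ∪ {at(lab), open(d_lab_kitchen)}
          = {at(lab), have(k1), open(d_lab_kitchen)}

== RESULT ==
["at(lab)", "have(k1)", "open(d_lab_kitchen)"]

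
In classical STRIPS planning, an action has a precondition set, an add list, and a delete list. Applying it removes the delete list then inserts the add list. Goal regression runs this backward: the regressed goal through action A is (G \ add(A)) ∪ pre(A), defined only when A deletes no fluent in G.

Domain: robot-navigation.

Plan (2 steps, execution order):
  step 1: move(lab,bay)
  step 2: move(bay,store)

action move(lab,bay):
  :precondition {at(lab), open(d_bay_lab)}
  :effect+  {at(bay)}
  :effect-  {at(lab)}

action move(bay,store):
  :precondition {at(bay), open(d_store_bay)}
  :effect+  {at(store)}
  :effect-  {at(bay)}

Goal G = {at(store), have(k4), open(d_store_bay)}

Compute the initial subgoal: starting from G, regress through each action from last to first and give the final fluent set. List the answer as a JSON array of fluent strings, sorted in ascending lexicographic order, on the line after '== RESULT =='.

Regress step by step:
  through step 2 (move(bay,store)): drop {at(store)}, keep {have(k4), open(d_store_bay)}, require {at(bay), open(d_store_bay)}
    → {at(bay), have(k4), open(d_store_bay)}
  through step 1 (move(lab,bay)): drop {at(bay)}, keep {have(k4), open(d_store_bay)}, require {at(lab), open(d_bay_lab)}
    → {at(lab), have(k4), open(d_bay_lab), open(d_store_bay)}

== RESULT ==
["at(lab)", "have(k4)", "open(d_bay_lab)", "open(d_store_bay)"]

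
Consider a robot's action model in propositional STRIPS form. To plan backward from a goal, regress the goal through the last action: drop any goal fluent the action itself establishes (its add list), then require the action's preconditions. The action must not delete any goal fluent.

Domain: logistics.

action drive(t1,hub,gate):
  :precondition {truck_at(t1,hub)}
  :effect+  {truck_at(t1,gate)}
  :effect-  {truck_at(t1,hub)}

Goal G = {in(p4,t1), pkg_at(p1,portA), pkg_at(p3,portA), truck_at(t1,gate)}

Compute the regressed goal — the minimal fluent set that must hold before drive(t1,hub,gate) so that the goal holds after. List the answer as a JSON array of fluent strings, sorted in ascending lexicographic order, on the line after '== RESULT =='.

Compute (G \ add) ∪ pre:
  G ∩ del = {}  (empty — regression defined)
  G \ add = {in(p4,t1), pkg_at(p1,portA), pkg_at(p3,portA), truck_at(t1,gate)} \ {truck_at(t1,gate)} = {in(p4,t1), pkg_at(p1,portA), pkg_at(p3,portA)}
  ∪ pre   = {in(p4,t1), pkg_at(p1,portA), pkg_at(p3,portA)} ∪ {truck_at(t1,hub)}
          = {in(p4,t1), pkg_at(p1,portA), pkg_at(p3,portA), truck_at(t1,hub)}

== RESULT ==
["in(p4,t1)", "pkg_at(p1,portA)", "pkg_at(p3,portA)", "truck_at(t1,hub)"]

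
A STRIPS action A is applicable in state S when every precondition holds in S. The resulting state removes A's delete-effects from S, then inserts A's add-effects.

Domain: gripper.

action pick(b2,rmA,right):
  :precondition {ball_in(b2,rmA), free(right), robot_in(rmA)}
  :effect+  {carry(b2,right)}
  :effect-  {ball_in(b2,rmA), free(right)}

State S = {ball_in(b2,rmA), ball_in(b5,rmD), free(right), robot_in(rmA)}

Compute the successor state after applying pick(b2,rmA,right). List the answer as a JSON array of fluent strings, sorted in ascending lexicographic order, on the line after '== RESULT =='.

Progress:
  pre ⊆ S: {ball_in(b2,rmA), free(right), robot_in(rmA)} ⊆ S  — applicable
  S \ del = {ball_in(b5,rmD), robot_in(rmA)}
  ∪ add   = {ball_in(b5,rmD), carry(b2,right), robot_in(rmA)}

== RESULT ==
["ball_in(b5,rmD)", "carry(b2,right)", "robot_in(rmA)"]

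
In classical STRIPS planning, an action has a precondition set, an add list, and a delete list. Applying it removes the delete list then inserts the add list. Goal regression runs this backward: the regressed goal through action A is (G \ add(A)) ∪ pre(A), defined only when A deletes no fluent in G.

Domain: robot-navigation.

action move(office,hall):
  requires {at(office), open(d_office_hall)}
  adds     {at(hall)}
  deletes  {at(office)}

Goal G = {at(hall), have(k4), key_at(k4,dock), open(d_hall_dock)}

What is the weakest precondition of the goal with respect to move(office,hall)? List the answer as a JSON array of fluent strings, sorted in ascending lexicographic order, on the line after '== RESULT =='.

Regress:
  G ∩ del = {}  (empty — regression defined)
  G \ add = {at(hall), have(k4), key_at(k4,dock), open(d_hall_dock)} \ {at(hall)} = {have(k4), key_at(k4,dock), open(d_hall_dock)}
  ∪ pre   = {have(k4), key_at(k4,dock), open(d_hall_dock)} ∪ {at(office), open(d_office_hall)}
          = {at(office), have(k4), key_at(k4,dock), open(d_hall_dock), open(d_office_hall)}

== RESULT ==
["at(office)", "have(k4)", "key_at(k4,dock)", "open(d_hall_dock)", "open(d_office_hall)"]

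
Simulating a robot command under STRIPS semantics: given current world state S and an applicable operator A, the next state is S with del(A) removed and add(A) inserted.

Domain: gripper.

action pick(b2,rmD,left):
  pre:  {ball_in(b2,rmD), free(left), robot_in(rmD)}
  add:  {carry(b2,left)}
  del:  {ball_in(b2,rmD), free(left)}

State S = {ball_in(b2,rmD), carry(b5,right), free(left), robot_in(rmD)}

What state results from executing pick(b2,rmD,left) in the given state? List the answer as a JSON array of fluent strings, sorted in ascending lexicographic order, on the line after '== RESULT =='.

Progress:
  pre ⊆ S: {ball_in(b2,rmD), free(left), robot_in(rmD)} ⊆ S  — applicable
  S \ del = {carry(b5,right), robot_in(rmD)}
  ∪ add   = {carry(b2,left), carry(b5,right), robot_in(rmD)}

== RESULT ==
["carry(b2,left)", "carry(b5,right)", "robot_in(rmD)"]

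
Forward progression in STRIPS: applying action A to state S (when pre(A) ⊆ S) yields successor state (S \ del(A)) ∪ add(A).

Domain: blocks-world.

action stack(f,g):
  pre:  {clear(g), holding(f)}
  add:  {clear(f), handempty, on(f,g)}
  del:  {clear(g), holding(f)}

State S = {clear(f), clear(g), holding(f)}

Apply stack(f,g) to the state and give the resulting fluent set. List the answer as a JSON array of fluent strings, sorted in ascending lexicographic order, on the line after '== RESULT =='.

Compute (S \ del) ∪ add:
  pre ⊆ S: {clear(g), holding(f)} ⊆ S  — applicable
  S \ del = {clear(f)}
  ∪ add   = {clear(f), handempty, on(f,g)}

== RESULT ==
["clear(f)", "handempty", "on(f,g)"]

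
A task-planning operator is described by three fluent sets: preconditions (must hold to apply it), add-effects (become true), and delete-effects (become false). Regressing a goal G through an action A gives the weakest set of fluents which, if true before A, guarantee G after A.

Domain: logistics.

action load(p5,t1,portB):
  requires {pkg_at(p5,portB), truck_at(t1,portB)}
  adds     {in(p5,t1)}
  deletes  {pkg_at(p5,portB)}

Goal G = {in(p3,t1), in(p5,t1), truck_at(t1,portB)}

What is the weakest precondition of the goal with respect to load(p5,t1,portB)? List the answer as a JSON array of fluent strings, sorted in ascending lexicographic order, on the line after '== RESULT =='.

Regress:
  G ∩ del = {}  (empty — regression defined)
  G \ add = {in(p3,t1), in(p5,t1), truck_at(t1,portB)} \ {in(p5,t1)} = {in(p3,t1), truck_at(t1,portB)}
  ∪ pre   = {in(p3,t1), truck_at(t1,portB)} ∪ {pkg_at(p5,portB), truck_at(t1,portB)}
          = {in(p3,t1), pkg_at(p5,portB), truck_at(t1,portB)}

== RESULT ==
["in(p3,t1)", "pkg_at(p5,portB)", "truck_at(t1,portB)"]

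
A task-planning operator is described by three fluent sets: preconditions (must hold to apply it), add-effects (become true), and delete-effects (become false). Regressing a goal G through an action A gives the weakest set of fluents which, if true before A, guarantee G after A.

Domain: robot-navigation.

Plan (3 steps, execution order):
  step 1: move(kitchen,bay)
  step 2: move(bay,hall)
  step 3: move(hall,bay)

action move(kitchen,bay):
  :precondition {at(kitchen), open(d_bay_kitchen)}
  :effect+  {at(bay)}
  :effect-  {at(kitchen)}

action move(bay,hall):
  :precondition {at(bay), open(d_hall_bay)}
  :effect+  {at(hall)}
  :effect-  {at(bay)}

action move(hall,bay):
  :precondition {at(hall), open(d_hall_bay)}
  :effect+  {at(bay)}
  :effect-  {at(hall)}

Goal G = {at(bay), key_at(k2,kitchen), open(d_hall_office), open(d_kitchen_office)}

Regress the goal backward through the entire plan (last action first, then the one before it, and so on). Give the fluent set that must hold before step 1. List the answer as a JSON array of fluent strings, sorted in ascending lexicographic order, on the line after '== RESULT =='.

Work backward from the goal:
  through step 3 (move(hall,bay)): drop {at(bay)}, keep {key_at(k2,kitchen), open(d_hall_office), open(d_kitchen_office)}, require {at(hall), open(d_hall_bay)}
    → {at(hall), key_at(k2,kitchen), open(d_hall_bay), open(d_hall_office), open(d_kitchen_office)}
  through step 2 (move(bay,hall)): drop {at(hall)}, keep {key_at(k2,kitchen), open(d_hall_bay), open(d_hall_office), open(d_kitchen_office)}, require {at(bay), open(d_hall_bay)}
    → {at(bay), key_at(k2,kitchen), open(d_hall_bay), open(d_hall_office), open(d_kitchen_office)}
  through step 1 (move(kitchen,bay)): drop {at(bay)}, keep {key_at(k2,kitchen), open(d_hall_bay), open(d_hall_office), open(d_kitchen_office)}, require {at(kitchen), open(d_bay_kitchen)}
    → {at(kitchen), key_at(k2,kitchen), open(d_bay_kitchen), open(d_hall_bay), open(d_hall_office), open(d_kitchen_office)}

== RESULT ==
["at(kitchen)", "key_at(k2,kitchen)", "open(d_bay_kitchen)", "open(d_hall_bay)", "open(d_hall_office)", "open(d_kitchen_office)"]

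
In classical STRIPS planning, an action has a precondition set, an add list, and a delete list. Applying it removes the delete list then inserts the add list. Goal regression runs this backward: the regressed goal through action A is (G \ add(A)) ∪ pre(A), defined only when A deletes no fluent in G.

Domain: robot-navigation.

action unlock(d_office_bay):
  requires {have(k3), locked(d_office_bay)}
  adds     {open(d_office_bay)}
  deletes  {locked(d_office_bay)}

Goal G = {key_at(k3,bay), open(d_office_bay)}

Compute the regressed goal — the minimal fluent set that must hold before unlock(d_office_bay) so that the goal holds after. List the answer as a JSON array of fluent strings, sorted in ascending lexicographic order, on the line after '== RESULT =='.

Compute (G \ add) ∪ pre:
  G ∩ del = {}  (empty — regression defined)
  G \ add = {key_at(k3,bay), open(d_office_bay)} \ {open(d_office_bay)} = {key_at(k3,bay)}
  ∪ pre   = {key_at(k3,bay)} ∪ {have(k3), locked(d_office_bay)}
          = {have(k3), key_at(k3,bay), locked(d_office_bay)}

== RESULT ==
["have(k3)", "key_at(k3,bay)", "locked(d_office_bay)"]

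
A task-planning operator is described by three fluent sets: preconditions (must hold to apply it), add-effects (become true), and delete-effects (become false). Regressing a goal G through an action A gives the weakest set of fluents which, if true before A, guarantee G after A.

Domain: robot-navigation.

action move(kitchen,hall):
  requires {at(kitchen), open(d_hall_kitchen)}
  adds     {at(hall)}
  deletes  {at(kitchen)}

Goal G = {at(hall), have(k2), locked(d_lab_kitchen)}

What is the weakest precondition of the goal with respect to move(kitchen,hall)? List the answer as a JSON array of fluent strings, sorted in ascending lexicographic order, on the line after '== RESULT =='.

Regress:
  G ∩ del = {}  (empty — regression defined)
  G \ add = {at(hall), have(k2), locked(d_lab_kitchen)} \ {at(hall)} = {have(k2), locked(d_lab_kitchen)}
  ∪ pre   = {have(k2), locked(d_lab_kitchen)} ∪ {at(kitchen), open(d_hall_kitchen)}
          = {at(kitchen), have(k2), locked(d_lab_kitchen), open(d_hall_kitchen)}

== RESULT ==
["at(kitchen)", "have(k2)", "locked(d_lab_kitchen)", "open(d_hall_kitchen)"]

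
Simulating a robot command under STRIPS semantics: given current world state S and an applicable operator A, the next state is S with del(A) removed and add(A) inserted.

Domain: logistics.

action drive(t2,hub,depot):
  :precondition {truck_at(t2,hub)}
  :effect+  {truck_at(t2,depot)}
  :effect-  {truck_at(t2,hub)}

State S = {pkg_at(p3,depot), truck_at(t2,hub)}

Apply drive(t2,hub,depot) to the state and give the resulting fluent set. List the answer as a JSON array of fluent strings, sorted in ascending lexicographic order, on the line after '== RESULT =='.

Compute (S \ del) ∪ add:
  pre ⊆ S: {truck_at(t2,hub)} ⊆ S  — applicable
  S \ del = {pkg_at(p3,depot)}
  ∪ add   = {pkg_at(p3,depot), truck_at(t2,depot)}

== RESULT ==
["pkg_at(p3,depot)", "truck_at(t2,depot)"]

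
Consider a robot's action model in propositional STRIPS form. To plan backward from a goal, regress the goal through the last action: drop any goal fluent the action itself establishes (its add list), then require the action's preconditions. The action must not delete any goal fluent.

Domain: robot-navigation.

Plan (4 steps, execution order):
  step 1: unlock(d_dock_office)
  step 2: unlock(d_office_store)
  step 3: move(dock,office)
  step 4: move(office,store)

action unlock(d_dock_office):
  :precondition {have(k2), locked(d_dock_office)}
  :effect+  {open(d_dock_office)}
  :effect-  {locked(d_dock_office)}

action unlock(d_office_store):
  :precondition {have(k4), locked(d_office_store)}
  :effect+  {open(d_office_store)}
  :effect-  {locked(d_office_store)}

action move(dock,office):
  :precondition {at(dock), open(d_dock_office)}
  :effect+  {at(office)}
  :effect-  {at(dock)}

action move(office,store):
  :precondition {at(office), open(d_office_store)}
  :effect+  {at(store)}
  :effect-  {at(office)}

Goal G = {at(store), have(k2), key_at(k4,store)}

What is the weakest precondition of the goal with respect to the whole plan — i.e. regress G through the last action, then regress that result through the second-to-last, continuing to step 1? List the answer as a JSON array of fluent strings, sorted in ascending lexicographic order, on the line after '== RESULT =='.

Regress step by step:
  through step 4 (move(office,store)): drop {at(store)}, keep {have(k2), key_at(k4,store)}, require {at(office), open(d_office_store)}
    → {at(office), have(k2), key_at(k4,store), open(d_office_store)}
  through step 3 (move(dock,office)): drop {at(office)}, keep {have(k2), key_at(k4,store), open(d_office_store)}, require {at(dock), open(d_dock_office)}
    → {at(dock), have(k2), key_at(k4,store), open(d_dock_office), open(d_office_store)}
  through step 2 (unlock(d_office_store)): drop {open(d_office_store)}, keep {at(dock), have(k2), key_at(k4,store), open(d_dock_office)}, require {have(k4), locked(d_office_store)}
    → {at(dock), have(k2), have(k4), key_at(k4,store), locked(d_office_store), open(d_dock_office)}
  through step 1 (unlock(d_dock_office)): drop {open(d_dock_office)}, keep {at(dock), have(k2), have(k4), key_at(k4,store), locked(d_office_store)}, require {have(k2), locked(d_dock_office)}
    → {at(dock), have(k2), have(k4), key_at(k4,store), locked(d_dock_office), locked(d_office_store)}

== RESULT ==
["at(dock)", "have(k2)", "have(k4)", "key_at(k4,store)", "locked(d_dock_office)", "locked(d_office_store)"]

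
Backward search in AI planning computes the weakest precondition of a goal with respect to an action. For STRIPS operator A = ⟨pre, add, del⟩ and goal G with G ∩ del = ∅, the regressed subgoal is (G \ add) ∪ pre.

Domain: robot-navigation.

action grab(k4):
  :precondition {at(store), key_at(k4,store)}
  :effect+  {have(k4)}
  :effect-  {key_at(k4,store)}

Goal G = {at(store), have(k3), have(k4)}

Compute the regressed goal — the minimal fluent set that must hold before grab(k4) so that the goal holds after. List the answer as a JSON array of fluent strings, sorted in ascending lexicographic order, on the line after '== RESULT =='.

Compute (G \ add) ∪ pre:
  G ∩ del = {}  (empty — regression defined)
  G \ add = {at(store), have(k3), have(k4)} \ {have(k4)} = {at(store), have(k3)}
  ∪ pre   = {at(store), have(k3)} ∪ {at(store), key_at(k4,store)}
          = {at(store), have(k3), key_at(k4,store)}

== RESULT ==
["at(store)", "have(k3)", "key_at(k4,store)"]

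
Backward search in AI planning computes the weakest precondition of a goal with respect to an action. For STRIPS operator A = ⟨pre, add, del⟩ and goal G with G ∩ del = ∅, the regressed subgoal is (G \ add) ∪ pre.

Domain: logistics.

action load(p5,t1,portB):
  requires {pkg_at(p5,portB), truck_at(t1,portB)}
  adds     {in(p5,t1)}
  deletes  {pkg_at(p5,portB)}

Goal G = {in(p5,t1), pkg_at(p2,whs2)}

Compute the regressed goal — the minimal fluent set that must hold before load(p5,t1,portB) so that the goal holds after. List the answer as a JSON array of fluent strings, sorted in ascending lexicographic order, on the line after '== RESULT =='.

Regress:
  G ∩ del = {}  (empty — regression defined)
  G \ add = {in(p5,t1), pkg_at(p2,whs2)} \ {in(p5,t1)} = {pkg_at(p2,whs2)}
  ∪ pre   = {pkg_at(p2,whs2)} ∪ {pkg_at(p5,portB), truck_at(t1,portB)}
          = {pkg_at(p2,whs2), pkg_at(p5,portB), truck_at(t1,portB)}

== RESULT ==
["pkg_at(p2,whs2)", "pkg_at(p5,portB)", "truck_at(t1,portB)"]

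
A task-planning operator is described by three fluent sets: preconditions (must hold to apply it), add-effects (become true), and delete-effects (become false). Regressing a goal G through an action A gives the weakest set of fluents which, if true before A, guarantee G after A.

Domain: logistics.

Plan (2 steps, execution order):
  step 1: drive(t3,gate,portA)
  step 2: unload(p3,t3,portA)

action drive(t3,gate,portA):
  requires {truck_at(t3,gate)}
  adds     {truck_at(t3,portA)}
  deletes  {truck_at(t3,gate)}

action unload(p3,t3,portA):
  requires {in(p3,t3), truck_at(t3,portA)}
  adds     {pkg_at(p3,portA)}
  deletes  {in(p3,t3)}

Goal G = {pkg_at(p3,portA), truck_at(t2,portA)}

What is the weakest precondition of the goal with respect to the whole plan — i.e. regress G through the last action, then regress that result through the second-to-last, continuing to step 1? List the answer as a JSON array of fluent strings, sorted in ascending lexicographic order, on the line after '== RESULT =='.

Work backward from the goal:
  through step 2 (unload(p3,t3,portA)): drop {pkg_at(p3,portA)}, keep {truck_at(t2,portA)}, require {in(p3,t3), truck_at(t3,portA)}
    → {in(p3,t3), truck_at(t2,portA), truck_at(t3,portA)}
  through step 1 (drive(t3,gate,portA)): drop {truck_at(t3,portA)}, keep {in(p3,t3), truck_at(t2,portA)}, require {truck_at(t3,gate)}
    → {in(p3,t3), truck_at(t2,portA), truck_at(t3,gate)}

== RESULT ==
["in(p3,t3)", "truck_at(t2,portA)", "truck_at(t3,gate)"]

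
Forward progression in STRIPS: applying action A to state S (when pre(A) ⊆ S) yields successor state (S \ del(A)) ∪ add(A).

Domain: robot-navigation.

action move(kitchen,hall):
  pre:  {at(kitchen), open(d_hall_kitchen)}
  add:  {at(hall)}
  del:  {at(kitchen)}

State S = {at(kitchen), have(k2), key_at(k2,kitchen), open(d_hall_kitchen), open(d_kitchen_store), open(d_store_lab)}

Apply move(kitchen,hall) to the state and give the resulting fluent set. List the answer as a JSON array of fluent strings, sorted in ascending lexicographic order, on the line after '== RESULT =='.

Compute (S \ del) ∪ add:
  pre ⊆ S: {at(kitchen), open(d_hall_kitchen)} ⊆ S  — applicable
  S \ del = {have(k2), key_at(k2,kitchen), open(d_hall_kitchen), open(d_kitchen_store), open(d_store_lab)}
  ∪ add   = {at(hall), have(k2), key_at(k2,kitchen), open(d_hall_kitchen), open(d_kitchen_store), open(d_store_lab)}

== RESULT ==
["at(hall)", "have(k2)", "key_at(k2,kitchen)", "open(d_hall_kitchen)", "open(d_kitchen_store)", "open(d_store_lab)"]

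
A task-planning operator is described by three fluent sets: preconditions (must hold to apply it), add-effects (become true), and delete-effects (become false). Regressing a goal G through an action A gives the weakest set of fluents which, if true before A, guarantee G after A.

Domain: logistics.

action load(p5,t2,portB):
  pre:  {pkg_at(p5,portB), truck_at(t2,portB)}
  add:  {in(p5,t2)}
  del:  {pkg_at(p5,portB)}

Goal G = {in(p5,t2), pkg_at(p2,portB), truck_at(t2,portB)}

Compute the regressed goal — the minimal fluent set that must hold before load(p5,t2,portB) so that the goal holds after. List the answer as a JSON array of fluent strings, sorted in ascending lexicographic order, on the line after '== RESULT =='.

Compute (G \ add) ∪ pre:
  G ∩ del = {}  (empty — regression defined)
  G \ add = {in(p5,t2), pkg_at(p2,portB), truck_at(t2,portB)} \ {in(p5,t2)} = {pkg_at(p2,portB), truck_at(t2,portB)}
  ∪ pre   = {pkg_at(p2,portB), truck_at(t2,portB)} ∪ {pkg_at(p5,portB), truck_at(t2,portB)}
          = {pkg_at(p2,portB), pkg_at(p5,portB), truck_at(t2,portB)}

== RESULT ==
["pkg_at(p2,portB)", "pkg_at(p5,portB)", "truck_at(t2,portB)"]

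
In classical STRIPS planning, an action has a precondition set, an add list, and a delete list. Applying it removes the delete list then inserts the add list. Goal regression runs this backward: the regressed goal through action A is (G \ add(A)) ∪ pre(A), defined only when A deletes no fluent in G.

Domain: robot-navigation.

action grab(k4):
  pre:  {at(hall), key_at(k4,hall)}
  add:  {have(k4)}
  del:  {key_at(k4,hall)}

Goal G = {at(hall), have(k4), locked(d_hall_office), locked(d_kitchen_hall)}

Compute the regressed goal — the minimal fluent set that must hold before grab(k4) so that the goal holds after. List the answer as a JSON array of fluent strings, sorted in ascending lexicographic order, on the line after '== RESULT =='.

Regress:
  G ∩ del = {}  (empty — regression defined)
  G \ add = {at(hall), have(k4), locked(d_hall_office), locked(d_kitchen_hall)} \ {have(k4)} = {at(hall), locked(d_hall_office), locked(d_kitchen_hall)}
  ∪ pre   = {at(hall), locked(d_hall_office), locked(d_kitchen_hall)} ∪ {at(hall), key_at(k4,hall)}
          = {at(hall), key_at(k4,hall), locked(d_hall_office), locked(d_kitchen_hall)}

== RESULT ==
["at(hall)", "key_at(k4,hall)", "locked(d_hall_office)", "locked(d_kitchen_hall)"]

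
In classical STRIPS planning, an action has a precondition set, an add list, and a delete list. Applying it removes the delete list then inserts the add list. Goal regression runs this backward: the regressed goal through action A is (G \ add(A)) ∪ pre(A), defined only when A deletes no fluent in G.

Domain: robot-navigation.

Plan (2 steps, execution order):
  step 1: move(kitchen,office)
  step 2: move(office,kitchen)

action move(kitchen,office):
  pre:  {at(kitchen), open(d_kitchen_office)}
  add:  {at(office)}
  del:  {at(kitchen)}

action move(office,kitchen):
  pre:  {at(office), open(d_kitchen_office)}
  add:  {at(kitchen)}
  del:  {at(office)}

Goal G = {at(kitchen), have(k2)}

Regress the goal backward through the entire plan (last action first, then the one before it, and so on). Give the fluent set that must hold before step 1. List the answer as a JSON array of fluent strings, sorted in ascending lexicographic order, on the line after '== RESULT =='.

Regress step by step:
  through step 2 (move(office,kitchen)): drop {at(kitchen)}, keep {have(k2)}, require {at(office), open(d_kitchen_office)}
    → {at(office), have(k2), open(d_kitchen_office)}
  through step 1 (move(kitchen,office)): drop {at(office)}, keep {have(k2), open(d_kitchen_office)}, require {at(kitchen), open(d_kitchen_office)}
    → {at(kitchen), have(k2), open(d_kitchen_office)}

== RESULT ==
["at(kitchen)", "have(k2)", "open(d_kitchen_office)"]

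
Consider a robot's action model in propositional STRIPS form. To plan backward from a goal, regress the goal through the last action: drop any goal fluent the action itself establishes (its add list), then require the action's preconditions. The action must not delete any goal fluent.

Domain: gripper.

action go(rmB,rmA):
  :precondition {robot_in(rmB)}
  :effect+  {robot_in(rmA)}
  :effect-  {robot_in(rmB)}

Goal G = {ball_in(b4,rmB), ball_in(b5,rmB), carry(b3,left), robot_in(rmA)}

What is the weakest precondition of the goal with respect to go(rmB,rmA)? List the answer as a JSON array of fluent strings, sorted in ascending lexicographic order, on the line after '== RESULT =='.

Compute (G \ add) ∪ pre:
  G ∩ del = {}  (empty — regression defined)
  G \ add = {ball_in(b4,rmB), ball_in(b5,rmB), carry(b3,left), robot_in(rmA)} \ {robot_in(rmA)} = {ball_in(b4,rmB), ball_in(b5,rmB), carry(b3,left)}
  ∪ pre   = {ball_in(b4,rmB), ball_in(b5,rmB), carry(b3,left)} ∪ {robot_in(rmB)}
          = {ball_in(b4,rmB), ball_in(b5,rmB), carry(b3,left), robot_in(rmB)}

== RESULT ==
["ball_in(b4,rmB)", "ball_in(b5,rmB)", "carry(b3,left)", "robot_in(rmB)"]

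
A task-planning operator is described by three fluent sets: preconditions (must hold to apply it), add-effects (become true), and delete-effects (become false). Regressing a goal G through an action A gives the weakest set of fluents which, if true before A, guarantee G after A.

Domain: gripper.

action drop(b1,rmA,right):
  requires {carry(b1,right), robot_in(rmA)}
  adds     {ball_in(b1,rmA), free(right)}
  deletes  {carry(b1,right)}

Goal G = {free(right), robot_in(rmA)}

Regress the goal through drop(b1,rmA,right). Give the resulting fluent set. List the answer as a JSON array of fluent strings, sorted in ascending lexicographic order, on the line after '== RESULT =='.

Regress:
  G ∩ del = {}  (empty — regression defined)
  G \ add = {free(right), robot_in(rmA)} \ {ball_in(b1,rmA), free(right)} = {robot_in(rmA)}
  ∪ pre   = {robot_in(rmA)} ∪ {carry(b1,right), robot_in(rmA)}
          = {carry(b1,right), robot_in(rmA)}

== RESULT ==
["carry(b1,right)", "robot_in(rmA)"]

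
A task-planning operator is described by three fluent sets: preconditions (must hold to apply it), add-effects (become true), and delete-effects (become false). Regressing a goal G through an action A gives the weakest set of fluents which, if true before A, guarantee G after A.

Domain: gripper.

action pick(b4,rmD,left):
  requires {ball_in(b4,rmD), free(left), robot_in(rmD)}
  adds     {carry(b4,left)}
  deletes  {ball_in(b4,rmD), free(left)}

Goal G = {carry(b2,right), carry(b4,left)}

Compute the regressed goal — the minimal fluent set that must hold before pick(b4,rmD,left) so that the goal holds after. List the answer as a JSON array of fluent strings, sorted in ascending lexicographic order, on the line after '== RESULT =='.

Compute (G \ add) ∪ pre:
  G ∩ del = {}  (empty — regression defined)
  G \ add = {carry(b2,right), carry(b4,left)} \ {carry(b4,left)} = {carry(b2,right)}
  ∪ pre   = {carry(b2,right)} ∪ {ball_in(b4,rmD), free(left), robot_in(rmD)}
          = {ball_in(b4,rmD), carry(b2,right), free(left), robot_in(rmD)}

== RESULT ==
["ball_in(b4,rmD)", "carry(b2,right)", "free(left)", "robot_in(rmD)"]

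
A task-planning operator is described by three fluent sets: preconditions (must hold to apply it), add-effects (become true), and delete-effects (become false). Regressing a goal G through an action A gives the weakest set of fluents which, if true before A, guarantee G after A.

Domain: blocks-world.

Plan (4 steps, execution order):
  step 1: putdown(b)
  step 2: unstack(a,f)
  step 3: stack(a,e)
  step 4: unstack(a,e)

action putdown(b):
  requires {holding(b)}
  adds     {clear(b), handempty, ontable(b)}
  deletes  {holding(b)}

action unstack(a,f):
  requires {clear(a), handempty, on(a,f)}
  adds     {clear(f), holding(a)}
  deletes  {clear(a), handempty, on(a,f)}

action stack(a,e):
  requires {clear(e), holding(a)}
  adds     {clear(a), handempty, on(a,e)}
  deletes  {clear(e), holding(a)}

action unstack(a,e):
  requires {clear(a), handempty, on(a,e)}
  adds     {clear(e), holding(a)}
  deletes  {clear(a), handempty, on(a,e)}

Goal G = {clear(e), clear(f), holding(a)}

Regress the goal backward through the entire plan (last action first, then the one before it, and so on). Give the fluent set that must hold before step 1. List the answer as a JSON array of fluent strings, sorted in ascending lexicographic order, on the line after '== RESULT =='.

Regress step by step:
  through step 4 (unstack(a,e)): drop {clear(e), holding(a)}, keep {clear(f)}, require {clear(a), handempty, on(a,e)}
    → {clear(a), clear(f), handempty, on(a,e)}
  through step 3 (stack(a,e)): drop {clear(a), handempty, on(a,e)}, keep {clear(f)}, require {clear(e), holding(a)}
    → {clear(e), clear(f), holding(a)}
  through step 2 (unstack(a,f)): drop {clear(f), holding(a)}, keep {clear(e)}, require {clear(a), handempty, on(a,f)}
    → {clear(a), clear(e), handempty, on(a,f)}
  through step 1 (putdown(b)): drop {handempty}, keep {clear(a), clear(e), on(a,f)}, require {holding(b)}
    → {clear(a), clear(e), holding(b), on(a,f)}

== RESULT ==
["clear(a)", "clear(e)", "holding(b)", "on(a,f)"]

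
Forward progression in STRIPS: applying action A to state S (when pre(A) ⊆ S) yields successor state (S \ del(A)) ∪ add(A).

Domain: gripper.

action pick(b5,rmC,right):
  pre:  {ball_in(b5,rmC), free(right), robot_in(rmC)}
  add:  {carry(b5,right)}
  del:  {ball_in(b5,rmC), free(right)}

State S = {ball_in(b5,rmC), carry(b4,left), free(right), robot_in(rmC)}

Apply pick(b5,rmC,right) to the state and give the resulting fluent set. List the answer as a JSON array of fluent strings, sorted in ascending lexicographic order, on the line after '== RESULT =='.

Compute (S \ del) ∪ add:
  pre ⊆ S: {ball_in(b5,rmC), free(right), robot_in(rmC)} ⊆ S  — applicable
  S \ del = {carry(b4,left), robot_in(rmC)}
  ∪ add   = {carry(b4,left), carry(b5,right), robot_in(rmC)}

== RESULT ==
["carry(b4,left)", "carry(b5,right)", "robot_in(rmC)"]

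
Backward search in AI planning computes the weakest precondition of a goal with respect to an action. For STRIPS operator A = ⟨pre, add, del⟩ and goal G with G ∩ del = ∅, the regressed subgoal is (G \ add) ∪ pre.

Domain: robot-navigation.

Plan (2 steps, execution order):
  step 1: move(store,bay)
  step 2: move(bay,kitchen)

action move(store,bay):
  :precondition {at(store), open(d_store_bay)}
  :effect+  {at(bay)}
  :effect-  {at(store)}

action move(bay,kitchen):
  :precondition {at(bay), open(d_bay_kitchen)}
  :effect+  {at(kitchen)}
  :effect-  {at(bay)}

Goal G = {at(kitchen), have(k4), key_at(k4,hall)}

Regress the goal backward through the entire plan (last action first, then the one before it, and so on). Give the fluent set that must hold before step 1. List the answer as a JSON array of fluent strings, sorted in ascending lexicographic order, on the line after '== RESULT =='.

Work backward from the goal:
  through step 2 (move(bay,kitchen)): drop {at(kitchen)}, keep {have(k4), key_at(k4,hall)}, require {at(bay), open(d_bay_kitchen)}
    → {at(bay), have(k4), key_at(k4,hall), open(d_bay_kitchen)}
  through step 1 (move(store,bay)): drop {at(bay)}, keep {have(k4), key_at(k4,hall), open(d_bay_kitchen)}, require {at(store), open(d_store_bay)}
    → {at(store), have(k4), key_at(k4,hall), open(d_bay_kitchen), open(d_store_bay)}

== RESULT ==
["at(store)", "have(k4)", "key_at(k4,hall)", "open(d_bay_kitchen)", "open(d_store_bay)"]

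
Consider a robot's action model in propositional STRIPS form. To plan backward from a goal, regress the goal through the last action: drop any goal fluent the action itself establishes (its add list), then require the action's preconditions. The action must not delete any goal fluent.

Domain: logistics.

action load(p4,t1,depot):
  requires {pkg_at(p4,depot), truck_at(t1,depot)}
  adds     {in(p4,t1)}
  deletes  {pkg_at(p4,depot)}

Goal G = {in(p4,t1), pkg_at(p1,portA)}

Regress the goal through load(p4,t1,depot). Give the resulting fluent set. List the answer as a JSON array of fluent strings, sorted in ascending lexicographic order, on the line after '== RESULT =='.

Compute (G \ add) ∪ pre:
  G ∩ del = {}  (empty — regression defined)
  G \ add = {in(p4,t1), pkg_at(p1,portA)} \ {in(p4,t1)} = {pkg_at(p1,portA)}
  ∪ pre   = {pkg_at(p1,portA)} ∪ {pkg_at(p4,depot), truck_at(t1,depot)}
          = {pkg_at(p1,portA), pkg_at(p4,depot), truck_at(t1,depot)}

== RESULT ==
["pkg_at(p1,portA)", "pkg_at(p4,depot)", "truck_at(t1,depot)"]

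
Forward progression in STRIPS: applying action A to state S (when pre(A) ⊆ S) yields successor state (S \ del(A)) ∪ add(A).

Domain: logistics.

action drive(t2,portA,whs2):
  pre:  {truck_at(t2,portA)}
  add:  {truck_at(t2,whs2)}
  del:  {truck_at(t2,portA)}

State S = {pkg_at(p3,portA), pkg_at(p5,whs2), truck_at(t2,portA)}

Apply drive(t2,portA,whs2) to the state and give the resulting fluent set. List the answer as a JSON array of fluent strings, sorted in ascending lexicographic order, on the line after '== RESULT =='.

Progress:
  pre ⊆ S: {truck_at(t2,portA)} ⊆ S  — applicable
  S \ del = {pkg_at(p3,portA), pkg_at(p5,whs2)}
  ∪ add   = {pkg_at(p3,portA), pkg_at(p5,whs2), truck_at(t2,whs2)}

== RESULT ==
["pkg_at(p3,portA)", "pkg_at(p5,whs2)", "truck_at(t2,whs2)"]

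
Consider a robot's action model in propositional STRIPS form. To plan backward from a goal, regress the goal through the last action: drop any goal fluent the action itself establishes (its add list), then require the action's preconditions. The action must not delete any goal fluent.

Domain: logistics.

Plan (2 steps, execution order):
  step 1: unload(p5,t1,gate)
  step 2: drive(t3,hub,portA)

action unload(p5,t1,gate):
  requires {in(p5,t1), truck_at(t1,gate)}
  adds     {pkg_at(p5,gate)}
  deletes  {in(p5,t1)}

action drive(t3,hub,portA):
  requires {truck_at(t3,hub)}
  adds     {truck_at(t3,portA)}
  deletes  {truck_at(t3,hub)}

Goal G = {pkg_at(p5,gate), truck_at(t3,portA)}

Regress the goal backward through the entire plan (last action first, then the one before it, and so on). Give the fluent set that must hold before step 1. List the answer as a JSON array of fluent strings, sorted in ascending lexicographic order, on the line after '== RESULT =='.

Regress step by step:
  through step 2 (drive(t3,hub,portA)): drop {truck_at(t3,portA)}, keep {pkg_at(p5,gate)}, require {truck_at(t3,hub)}
    → {pkg_at(p5,gate), truck_at(t3,hub)}
  through step 1 (unload(p5,t1,gate)): drop {pkg_at(p5,gate)}, keep {truck_at(t3,hub)}, require {in(p5,t1), truck_at(t1,gate)}
    → {in(p5,t1), truck_at(t1,gate), truck_at(t3,hub)}

== RESULT ==
["in(p5,t1)", "truck_at(t1,gate)", "truck_at(t3,hub)"]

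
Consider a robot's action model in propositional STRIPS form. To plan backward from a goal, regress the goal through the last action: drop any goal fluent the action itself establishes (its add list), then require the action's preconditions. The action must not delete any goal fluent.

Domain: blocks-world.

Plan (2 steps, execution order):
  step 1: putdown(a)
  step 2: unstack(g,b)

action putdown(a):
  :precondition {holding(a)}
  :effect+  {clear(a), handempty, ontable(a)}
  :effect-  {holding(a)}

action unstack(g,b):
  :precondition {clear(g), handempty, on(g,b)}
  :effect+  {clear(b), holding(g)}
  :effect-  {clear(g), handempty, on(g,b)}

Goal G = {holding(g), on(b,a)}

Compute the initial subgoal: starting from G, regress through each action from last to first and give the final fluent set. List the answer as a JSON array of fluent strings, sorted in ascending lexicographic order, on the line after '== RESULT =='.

Work backward from the goal:
  through step 2 (unstack(g,b)): drop {holding(g)}, keep {on(b,a)}, require {clear(g), handempty, on(g,b)}
    → {clear(g), handempty, on(b,a), on(g,b)}
  through step 1 (putdown(a)): drop {handempty}, keep {clear(g), on(b,a), on(g,b)}, require {holding(a)}
    → {clear(g), holding(a), on(b,a), on(g,b)}

== RESULT ==
["clear(g)", "holding(a)", "on(b,a)", "on(g,b)"]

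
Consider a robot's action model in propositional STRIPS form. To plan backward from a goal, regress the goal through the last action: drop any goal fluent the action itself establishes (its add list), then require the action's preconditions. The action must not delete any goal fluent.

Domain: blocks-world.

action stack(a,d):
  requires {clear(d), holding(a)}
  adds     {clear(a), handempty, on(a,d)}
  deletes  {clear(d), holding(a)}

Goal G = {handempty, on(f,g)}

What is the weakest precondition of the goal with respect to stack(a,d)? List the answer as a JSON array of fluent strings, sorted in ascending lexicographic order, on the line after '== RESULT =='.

Compute (G \ add) ∪ pre:
  G ∩ del = {}  (empty — regression defined)
  G \ add = {handempty, on(f,g)} \ {clear(a), handempty, on(a,d)} = {on(f,g)}
  ∪ pre   = {on(f,g)} ∪ {clear(d), holding(a)}
          = {clear(d), holding(a), on(f,g)}

== RESULT ==
["clear(d)", "holding(a)", "on(f,g)"]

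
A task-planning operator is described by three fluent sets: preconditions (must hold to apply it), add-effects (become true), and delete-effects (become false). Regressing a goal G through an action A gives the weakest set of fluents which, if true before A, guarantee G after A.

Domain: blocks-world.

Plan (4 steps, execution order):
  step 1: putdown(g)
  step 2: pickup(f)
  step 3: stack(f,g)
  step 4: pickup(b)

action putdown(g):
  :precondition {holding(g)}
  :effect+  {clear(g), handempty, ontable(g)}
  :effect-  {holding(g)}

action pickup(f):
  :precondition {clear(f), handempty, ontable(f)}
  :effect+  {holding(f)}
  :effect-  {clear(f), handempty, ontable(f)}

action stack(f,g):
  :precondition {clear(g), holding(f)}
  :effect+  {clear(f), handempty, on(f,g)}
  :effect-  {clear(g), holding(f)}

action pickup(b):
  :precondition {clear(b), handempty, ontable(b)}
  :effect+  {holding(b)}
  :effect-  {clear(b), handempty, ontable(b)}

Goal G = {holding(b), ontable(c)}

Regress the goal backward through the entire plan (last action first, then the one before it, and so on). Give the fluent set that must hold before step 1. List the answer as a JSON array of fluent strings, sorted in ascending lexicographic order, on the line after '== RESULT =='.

Work backward from the goal:
  through step 4 (pickup(b)): drop {holding(b)}, keep {ontable(c)}, require {clear(b), handempty, ontable(b)}
    → {clear(b), handempty, ontable(b), ontable(c)}
  through step 3 (stack(f,g)): drop {handempty}, keep {clear(b), ontable(b), ontable(c)}, require {clear(g), holding(f)}
    → {clear(b), clear(g), holding(f), ontable(b), ontable(c)}
  through step 2 (pickup(f)): drop {holding(f)}, keep {clear(b), clear(g), ontable(b), ontable(c)}, require {clear(f), handempty, ontable(f)}
    → {clear(b), clear(f), clear(g), handempty, ontable(b), ontable(c), ontable(f)}
  through step 1 (putdown(g)): drop {clear(g), handempty}, keep {clear(b), clear(f), ontable(b), ontable(c), ontable(f)}, require {holding(g)}
    → {clear(b), clear(f), holding(g), ontable(b), ontable(c), ontable(f)}

== RESULT ==
["clear(b)", "clear(f)", "holding(g)", "ontable(b)", "ontable(c)", "ontable(f)"]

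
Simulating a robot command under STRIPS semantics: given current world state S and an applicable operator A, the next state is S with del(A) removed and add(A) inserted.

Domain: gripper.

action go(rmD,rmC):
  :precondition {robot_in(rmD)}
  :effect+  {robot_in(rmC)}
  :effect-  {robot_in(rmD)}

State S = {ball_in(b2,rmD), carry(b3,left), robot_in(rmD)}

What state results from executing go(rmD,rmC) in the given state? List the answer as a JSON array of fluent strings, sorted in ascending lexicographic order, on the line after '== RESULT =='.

Compute (S \ del) ∪ add:
  pre ⊆ S: {robot_in(rmD)} ⊆ S  — applicable
  S \ del = {ball_in(b2,rmD), carry(b3,left)}
  ∪ add   = {ball_in(b2,rmD), carry(b3,left), robot_in(rmC)}

== RESULT ==
["ball_in(b2,rmD)", "carry(b3,left)", "robot_in(rmC)"]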